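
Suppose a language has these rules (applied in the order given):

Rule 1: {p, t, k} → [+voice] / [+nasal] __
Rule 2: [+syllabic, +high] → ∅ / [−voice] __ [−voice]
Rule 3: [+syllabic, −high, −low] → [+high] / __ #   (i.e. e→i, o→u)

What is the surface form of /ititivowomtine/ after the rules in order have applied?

ittivowomdini

Rule 1 (post-nasal voicing): /t/ is a voiceless stop immediately after the nasal /m/, so it voices to [d]. /ititivowomtine/ → ititivowomdine.
Rule 2 (high vowel syncope): /i/ is a high vowel flanked by voiceless consonants /t/ and /t/, so it deletes. /ititivowomdine/ → ittivowomdine.
Rule 3 (final vowel raising): /e/ is a mid vowel in word-final position, so it raises to [i]. /ittivowomdine/ → ittivowomdini.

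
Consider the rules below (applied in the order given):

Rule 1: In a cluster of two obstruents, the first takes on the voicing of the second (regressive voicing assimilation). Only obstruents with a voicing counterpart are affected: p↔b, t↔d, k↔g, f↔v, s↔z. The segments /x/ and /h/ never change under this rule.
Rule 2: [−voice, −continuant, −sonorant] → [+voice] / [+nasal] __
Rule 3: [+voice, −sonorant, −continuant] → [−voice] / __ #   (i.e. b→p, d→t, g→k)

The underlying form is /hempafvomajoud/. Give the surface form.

hembavvomajout

Rule 1 (regressive voicing assimilation): /f/ precedes the voiced obstruent /v/, so it voices to [v] by assimilation. /hempafvomajoud/ → hempavvomajoud.
Rule 2 (post-nasal voicing): /p/ is a voiceless stop immediately after the nasal /m/, so it voices to [b]. /hempavvomajoud/ → hembavvomajoud.
Rule 3 (final devoicing): /d/ is a voiced stop in word-final position, so it devoices to [t]. /hembavvomajoud/ → hembavvomajout.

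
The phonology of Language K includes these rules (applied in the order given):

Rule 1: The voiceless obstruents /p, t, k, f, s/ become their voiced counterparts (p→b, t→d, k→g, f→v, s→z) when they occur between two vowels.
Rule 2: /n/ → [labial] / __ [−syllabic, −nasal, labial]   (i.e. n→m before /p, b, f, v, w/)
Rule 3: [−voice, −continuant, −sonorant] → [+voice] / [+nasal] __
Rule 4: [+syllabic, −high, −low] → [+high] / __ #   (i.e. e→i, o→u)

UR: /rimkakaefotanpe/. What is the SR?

Rule 1 (intervocalic voicing): /k/ is a voiceless obstruent between vowels /a/ and /a/, so it voices to [g]. /f/ is a voiceless obstruent between vowels /e/ and /o/, so it voices to [v]. /t/ is a voiceless obstruent between vowels /o/ and /a/, so it voices to [d]. /rimkakaefotanpe/ → rimkagaevodanpe.
Rule 2 (nasal place assimilation): /n/ precedes the labial consonant /p/, so it assimilates in place to [m]. /rimkagaevodanpe/ → rimkagaevodampe.
Rule 3 (post-nasal voicing): /k/ is a voiceless stop immediately after the nasal /m/, so it voices to [g]. /p/ is a voiceless stop immediately after the nasal /m/, so it voices to [b]. /rimkagaevodampe/ → rimgagaevodambe.
Rule 4 (final vowel raising): /e/ is a mid vowel in word-final position, so it raises to [i]. /rimgagaevodambe/ → rimgagaevodambi.

rimgagaevodambi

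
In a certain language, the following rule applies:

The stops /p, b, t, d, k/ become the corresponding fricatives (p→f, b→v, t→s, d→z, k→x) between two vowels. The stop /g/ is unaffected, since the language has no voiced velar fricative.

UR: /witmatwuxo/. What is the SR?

witmatwuxo

No segment of /witmatwuxo/ meets the structural description of the rule, so the form surfaces unchanged.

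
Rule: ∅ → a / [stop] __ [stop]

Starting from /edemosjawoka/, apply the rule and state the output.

No segment of /edemosjawoka/ meets the structural description of the rule, so the form surfaces unchanged.

edemosjawoka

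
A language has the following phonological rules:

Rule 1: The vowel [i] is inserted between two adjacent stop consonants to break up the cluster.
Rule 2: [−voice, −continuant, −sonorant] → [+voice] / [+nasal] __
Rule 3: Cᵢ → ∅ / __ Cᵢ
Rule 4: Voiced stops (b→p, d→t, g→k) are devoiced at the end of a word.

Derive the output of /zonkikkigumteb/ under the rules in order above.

zongikikigumdep

Rule 1 (stop-cluster i-epenthesis): /k/ and /k/ form a stop–stop cluster, so [i] is inserted between them. /zonkikkigumteb/ → zonkikikigumteb.
Rule 2 (post-nasal voicing): /k/ is a voiceless stop immediately after the nasal /n/, so it voices to [g]. /t/ is a voiceless stop immediately after the nasal /m/, so it voices to [d]. /zonkikikigumteb/ → zongikikigumdeb.
Rule 3 (degemination): no segment meets the environment; /zongikikigumdeb/ is unchanged.
Rule 4 (final devoicing): /b/ is a voiced stop in word-final position, so it devoices to [p]. /zongikikigumdeb/ → zongikikigumdep.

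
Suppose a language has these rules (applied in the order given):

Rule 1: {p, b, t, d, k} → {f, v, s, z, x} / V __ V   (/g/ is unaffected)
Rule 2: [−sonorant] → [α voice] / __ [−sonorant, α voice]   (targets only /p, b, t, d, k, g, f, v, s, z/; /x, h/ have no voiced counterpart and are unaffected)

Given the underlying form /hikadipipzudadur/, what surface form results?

hixazifibzuzazur

Rule 1 (intervocalic spirantization): /k/ is a stop between vowels /i/ and /a/, so it spirantizes to the fricative [x]. /d/ is a stop between vowels /a/ and /i/, so it spirantizes to the fricative [z]. /p/ is a stop between vowels /i/ and /i/, so it spirantizes to the fricative [f]. /d/ is a stop between vowels /u/ and /a/, so it spirantizes to the fricative [z]. /d/ is a stop between vowels /a/ and /u/, so it spirantizes to the fricative [z]. /hikadipipzudadur/ → hixazifipzuzazur.
Rule 2 (regressive voicing assimilation): /p/ precedes the voiced obstruent /z/, so it voices to [b] by assimilation. /hixazifipzuzazur/ → hixazifibzuzazur.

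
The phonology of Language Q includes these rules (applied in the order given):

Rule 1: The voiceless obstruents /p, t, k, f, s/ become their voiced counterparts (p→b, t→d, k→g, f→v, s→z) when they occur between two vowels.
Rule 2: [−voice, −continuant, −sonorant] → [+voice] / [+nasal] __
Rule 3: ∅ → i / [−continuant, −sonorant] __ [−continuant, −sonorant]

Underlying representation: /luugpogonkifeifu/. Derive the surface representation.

luugipogongiveivu

Rule 1 (intervocalic voicing): /f/ is a voiceless obstruent between vowels /i/ and /e/, so it voices to [v]. /f/ is a voiceless obstruent between vowels /i/ and /u/, so it voices to [v]. /luugpogonkifeifu/ → luugpogonkiveivu.
Rule 2 (post-nasal voicing): /k/ is a voiceless stop immediately after the nasal /n/, so it voices to [g]. /luugpogonkiveivu/ → luugpogongiveivu.
Rule 3 (stop-cluster i-epenthesis): /g/ and /p/ form a stop–stop cluster, so [i] is inserted between them. /luugpogongiveivu/ → luugipogongiveivu.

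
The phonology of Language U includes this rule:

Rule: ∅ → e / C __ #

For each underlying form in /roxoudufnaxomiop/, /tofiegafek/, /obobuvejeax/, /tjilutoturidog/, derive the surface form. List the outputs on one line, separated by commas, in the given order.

/roxoudufnaxomiop/: the form ends in the consonant /p/, so [e] is inserted word-finally. → [roxoudufnaxomiope].
/tofiegafek/: the form ends in the consonant /k/, so [e] is inserted word-finally. → [tofiegafeke].
/obobuvejeax/: the form ends in the consonant /x/, so [e] is inserted word-finally. → [obobuvejeaxe].
/tjilutoturidog/: the form ends in the consonant /g/, so [e] is inserted word-finally. → [tjilutoturidoge].

roxoudufnaxomiope, tofiegafeke, obobuvejeaxe, tjilutoturidoge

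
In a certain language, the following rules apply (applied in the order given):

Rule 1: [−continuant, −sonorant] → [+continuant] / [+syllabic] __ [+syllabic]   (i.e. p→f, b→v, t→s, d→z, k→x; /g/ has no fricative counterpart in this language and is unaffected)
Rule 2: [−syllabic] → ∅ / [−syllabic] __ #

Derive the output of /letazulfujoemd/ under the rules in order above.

lesazulfujoem

Rule 1 (intervocalic spirantization): /t/ is a stop between vowels /e/ and /a/, so it spirantizes to the fricative [s]. /letazulfujoemd/ → lesazulfujoemd.
Rule 2 (final cluster simplification): /d/ is the second consonant of a word-final cluster /md/, so it deletes. /lesazulfujoemd/ → lesazulfujoem.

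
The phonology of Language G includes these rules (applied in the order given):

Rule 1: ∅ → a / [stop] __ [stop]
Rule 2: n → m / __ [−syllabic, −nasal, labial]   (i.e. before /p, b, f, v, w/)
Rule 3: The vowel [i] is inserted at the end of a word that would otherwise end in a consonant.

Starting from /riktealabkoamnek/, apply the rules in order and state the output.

rikatealabakoamneki

Rule 1 (stop-cluster a-epenthesis): /k/ and /t/ form a stop–stop cluster, so [a] is inserted between them. /b/ and /k/ form a stop–stop cluster, so [a] is inserted between them. /riktealabkoamnek/ → rikatealabakoamnek.
Rule 2 (nasal place assimilation): no segment meets the environment; /rikatealabakoamnek/ is unchanged.
Rule 3 (final i-epenthesis): the form ends in the consonant /k/, so [i] is inserted word-finally. /rikatealabakoamnek/ → rikatealabakoamneki.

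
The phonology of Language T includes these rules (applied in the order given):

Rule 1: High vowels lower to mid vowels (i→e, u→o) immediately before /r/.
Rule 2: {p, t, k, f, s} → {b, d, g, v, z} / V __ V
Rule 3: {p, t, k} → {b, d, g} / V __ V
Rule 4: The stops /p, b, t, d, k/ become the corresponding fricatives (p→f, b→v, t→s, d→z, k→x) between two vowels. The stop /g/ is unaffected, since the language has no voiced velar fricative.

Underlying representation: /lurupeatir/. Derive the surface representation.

Rule 1 (pre-rhotic lowering): /u/ is a high vowel immediately before /r/, so it lowers to [o]. /i/ is a high vowel immediately before /r/, so it lowers to [e]. /lurupeatir/ → lorupeater.
Rule 2 (intervocalic voicing): /p/ is a voiceless obstruent between vowels /u/ and /e/, so it voices to [b]. /t/ is a voiceless obstruent between vowels /a/ and /e/, so it voices to [d]. /lorupeater/ → lorubeader.
Rule 3 (intervocalic voicing): no segment meets the environment; /lorubeader/ is unchanged.
Rule 4 (intervocalic spirantization): /b/ is a stop between vowels /u/ and /e/, so it spirantizes to the fricative [v]. /d/ is a stop between vowels /a/ and /e/, so it spirantizes to the fricative [z]. /lorubeader/ → loruveazer.

loruveazer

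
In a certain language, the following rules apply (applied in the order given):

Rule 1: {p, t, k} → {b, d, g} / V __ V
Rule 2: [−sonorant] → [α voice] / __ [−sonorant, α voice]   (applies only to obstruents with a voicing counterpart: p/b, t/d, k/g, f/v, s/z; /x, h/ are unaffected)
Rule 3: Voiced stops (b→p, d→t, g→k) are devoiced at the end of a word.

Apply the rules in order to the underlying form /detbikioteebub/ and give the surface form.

dedbigiodeebup

Rule 1 (intervocalic voicing): /k/ is a voiceless stop between vowels /i/ and /i/, so it voices to [g]. /t/ is a voiceless stop between vowels /o/ and /e/, so it voices to [d]. /detbikioteebub/ → detbigiodeebub.
Rule 2 (regressive voicing assimilation): /t/ precedes the voiced obstruent /b/, so it voices to [d] by assimilation. /detbigiodeebub/ → dedbigiodeebub.
Rule 3 (final devoicing): /b/ is a voiced stop in word-final position, so it devoices to [p]. /dedbigiodeebub/ → dedbigiodeebup.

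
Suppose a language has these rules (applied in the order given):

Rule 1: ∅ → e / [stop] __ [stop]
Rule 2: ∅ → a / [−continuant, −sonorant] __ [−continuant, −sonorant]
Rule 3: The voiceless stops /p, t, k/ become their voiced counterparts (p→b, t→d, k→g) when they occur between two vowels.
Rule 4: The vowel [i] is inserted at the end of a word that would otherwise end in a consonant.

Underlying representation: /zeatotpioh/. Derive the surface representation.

zeadodebiohi

Rule 1 (stop-cluster e-epenthesis): /t/ and /p/ form a stop–stop cluster, so [e] is inserted between them. /zeatotpioh/ → zeatotepioh.
Rule 2 (stop-cluster a-epenthesis): no segment meets the environment; /zeatotepioh/ is unchanged.
Rule 3 (intervocalic voicing): /t/ is a voiceless stop between vowels /a/ and /o/, so it voices to [d]. /t/ is a voiceless stop between vowels /o/ and /e/, so it voices to [d]. /p/ is a voiceless stop between vowels /e/ and /i/, so it voices to [b]. /zeatotepioh/ → zeadodebioh.
Rule 4 (final i-epenthesis): the form ends in the consonant /h/, so [i] is inserted word-finally. /zeadodebioh/ → zeadodebiohi.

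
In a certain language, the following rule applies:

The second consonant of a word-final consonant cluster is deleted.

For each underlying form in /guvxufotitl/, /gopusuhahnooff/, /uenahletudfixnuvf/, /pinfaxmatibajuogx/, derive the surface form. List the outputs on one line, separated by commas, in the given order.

guvxufotit, gopusuhahnoof, uenahletudfixnuv, pinfaxmatibajuog

/guvxufotitl/: /l/ is the second consonant of a word-final cluster /tl/, so it deletes. → [guvxufotit].
/gopusuhahnooff/: /f/ is the second consonant of a word-final cluster /ff/, so it deletes. → [gopusuhahnoof].
/uenahletudfixnuvf/: /f/ is the second consonant of a word-final cluster /vf/, so it deletes. → [uenahletudfixnuv].
/pinfaxmatibajuogx/: /x/ is the second consonant of a word-final cluster /gx/, so it deletes. → [pinfaxmatibajuog].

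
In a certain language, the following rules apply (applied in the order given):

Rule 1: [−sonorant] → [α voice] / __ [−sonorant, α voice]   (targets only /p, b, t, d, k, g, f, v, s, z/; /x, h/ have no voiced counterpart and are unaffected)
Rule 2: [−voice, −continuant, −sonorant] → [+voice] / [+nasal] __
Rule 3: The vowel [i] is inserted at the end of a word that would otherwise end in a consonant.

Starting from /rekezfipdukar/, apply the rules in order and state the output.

rekesfibdukari

Rule 1 (regressive voicing assimilation): /z/ precedes the voiceless obstruent /f/, so it devoices to [s] by assimilation. /p/ precedes the voiced obstruent /d/, so it voices to [b] by assimilation. /rekezfipdukar/ → rekesfibdukar.
Rule 2 (post-nasal voicing): no segment meets the environment; /rekesfibdukar/ is unchanged.
Rule 3 (final i-epenthesis): the form ends in the consonant /r/, so [i] is inserted word-finally. /rekesfibdukar/ → rekesfibdukari.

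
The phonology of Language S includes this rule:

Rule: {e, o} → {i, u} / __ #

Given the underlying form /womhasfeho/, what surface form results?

womhasfehu

/o/ is a mid vowel in word-final position, so it raises to [u].
Surface form: [womhasfehu].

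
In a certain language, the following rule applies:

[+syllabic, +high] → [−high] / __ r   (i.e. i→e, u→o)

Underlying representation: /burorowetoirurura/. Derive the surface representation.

bororowetoerorora

/u/ is a high vowel immediately before /r/, so it lowers to [o].
/i/ is a high vowel immediately before /r/, so it lowers to [e].
/u/ is a high vowel immediately before /r/, so it lowers to [o].
/u/ is a high vowel immediately before /r/, so it lowers to [o].
Surface form: [bororowetoerorora].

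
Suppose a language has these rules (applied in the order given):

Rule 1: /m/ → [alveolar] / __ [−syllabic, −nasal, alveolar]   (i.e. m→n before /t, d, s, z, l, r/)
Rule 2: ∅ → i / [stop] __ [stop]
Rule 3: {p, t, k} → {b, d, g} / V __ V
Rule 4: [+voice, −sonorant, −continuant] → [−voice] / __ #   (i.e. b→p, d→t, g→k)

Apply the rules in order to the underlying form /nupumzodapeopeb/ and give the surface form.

nubunzodabeobep

Rule 1 (nasal place assimilation): /m/ precedes the alveolar consonant /z/, so it assimilates in place to [n]. /nupumzodapeopeb/ → nupunzodapeopeb.
Rule 2 (stop-cluster i-epenthesis): no segment meets the environment; /nupunzodapeopeb/ is unchanged.
Rule 3 (intervocalic voicing): /p/ is a voiceless stop between vowels /u/ and /u/, so it voices to [b]. /p/ is a voiceless stop between vowels /a/ and /e/, so it voices to [b]. /p/ is a voiceless stop between vowels /o/ and /e/, so it voices to [b]. /nupunzodapeopeb/ → nubunzodabeobeb.
Rule 4 (final devoicing): /b/ is a voiced stop in word-final position, so it devoices to [p]. /nubunzodabeobeb/ → nubunzodabeobep.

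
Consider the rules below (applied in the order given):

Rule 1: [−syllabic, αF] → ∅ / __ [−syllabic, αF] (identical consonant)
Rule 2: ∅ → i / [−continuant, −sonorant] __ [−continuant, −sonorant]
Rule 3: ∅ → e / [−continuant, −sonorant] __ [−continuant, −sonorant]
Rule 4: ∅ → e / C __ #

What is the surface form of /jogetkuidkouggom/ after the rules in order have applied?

Rule 1 (degemination): /gg/ is a geminate; the first /g/ deletes. /jogetkuidkouggom/ → jogetkuidkougom.
Rule 2 (stop-cluster i-epenthesis): /t/ and /k/ form a stop–stop cluster, so [i] is inserted between them. /d/ and /k/ form a stop–stop cluster, so [i] is inserted between them. /jogetkuidkougom/ → jogetikuidikougom.
Rule 3 (stop-cluster e-epenthesis): no segment meets the environment; /jogetikuidikougom/ is unchanged.
Rule 4 (final e-epenthesis): the form ends in the consonant /m/, so [e] is inserted word-finally. /jogetikuidikougom/ → jogetikuidikougome.

jogetikuidikougome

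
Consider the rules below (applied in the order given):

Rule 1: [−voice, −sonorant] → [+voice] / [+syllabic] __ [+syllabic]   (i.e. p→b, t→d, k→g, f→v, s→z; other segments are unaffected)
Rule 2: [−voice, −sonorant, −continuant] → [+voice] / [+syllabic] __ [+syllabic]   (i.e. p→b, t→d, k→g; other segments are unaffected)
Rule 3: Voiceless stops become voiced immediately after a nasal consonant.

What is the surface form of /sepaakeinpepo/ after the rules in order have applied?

sebaageinbebo

Rule 1 (intervocalic voicing): /p/ is a voiceless obstruent between vowels /e/ and /a/, so it voices to [b]. /k/ is a voiceless obstruent between vowels /a/ and /e/, so it voices to [g]. /p/ is a voiceless obstruent between vowels /e/ and /o/, so it voices to [b]. /sepaakeinpepo/ → sebaageinpebo.
Rule 2 (intervocalic voicing): no segment meets the environment; /sebaageinpebo/ is unchanged.
Rule 3 (post-nasal voicing): /p/ is a voiceless stop immediately after the nasal /n/, so it voices to [b]. /sebaageinpebo/ → sebaageinbebo.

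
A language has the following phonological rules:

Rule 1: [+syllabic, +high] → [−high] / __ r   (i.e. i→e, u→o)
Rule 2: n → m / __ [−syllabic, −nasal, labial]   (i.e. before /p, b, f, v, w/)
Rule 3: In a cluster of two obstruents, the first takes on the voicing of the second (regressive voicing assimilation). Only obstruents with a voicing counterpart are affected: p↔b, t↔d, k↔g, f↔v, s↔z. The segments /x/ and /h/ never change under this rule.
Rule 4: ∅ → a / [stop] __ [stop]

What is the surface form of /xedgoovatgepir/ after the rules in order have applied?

xedagoovadageper

Rule 1 (pre-rhotic lowering): /i/ is a high vowel immediately before /r/, so it lowers to [e]. /xedgoovatgepir/ → xedgoovatgeper.
Rule 2 (nasal place assimilation): no segment meets the environment; /xedgoovatgeper/ is unchanged.
Rule 3 (regressive voicing assimilation): /t/ precedes the voiced obstruent /g/, so it voices to [d] by assimilation. /xedgoovatgeper/ → xedgoovadgeper.
Rule 4 (stop-cluster a-epenthesis): /d/ and /g/ form a stop–stop cluster, so [a] is inserted between them. /d/ and /g/ form a stop–stop cluster, so [a] is inserted between them. /xedgoovadgeper/ → xedagoovadageper.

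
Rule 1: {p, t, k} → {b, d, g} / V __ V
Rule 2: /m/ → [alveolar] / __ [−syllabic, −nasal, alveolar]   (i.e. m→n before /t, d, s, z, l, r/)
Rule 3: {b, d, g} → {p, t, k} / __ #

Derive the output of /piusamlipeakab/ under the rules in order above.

Rule 1 (intervocalic voicing): /p/ is a voiceless stop between vowels /i/ and /e/, so it voices to [b]. /k/ is a voiceless stop between vowels /a/ and /a/, so it voices to [g]. /piusamlipeakab/ → piusamlibeagab.
Rule 2 (nasal place assimilation): /m/ precedes the alveolar consonant /l/, so it assimilates in place to [n]. /piusamlibeagab/ → piusanlibeagab.
Rule 3 (final devoicing): /b/ is a voiced stop in word-final position, so it devoices to [p]. /piusanlibeagab/ → piusanlibeagap.

piusanlibeagap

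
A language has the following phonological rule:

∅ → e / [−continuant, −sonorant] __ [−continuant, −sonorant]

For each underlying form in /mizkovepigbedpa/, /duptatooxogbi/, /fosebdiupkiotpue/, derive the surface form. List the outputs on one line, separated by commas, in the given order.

/mizkovepigbedpa/: /g/ and /b/ form a stop–stop cluster, so [e] is inserted between them. /d/ and /p/ form a stop–stop cluster, so [e] is inserted between them. → [mizkovepigebedepa].
/duptatooxogbi/: /p/ and /t/ form a stop–stop cluster, so [e] is inserted between them. /g/ and /b/ form a stop–stop cluster, so [e] is inserted between them. → [dupetatooxogebi].
/fosebdiupkiotpue/: /b/ and /d/ form a stop–stop cluster, so [e] is inserted between them. /p/ and /k/ form a stop–stop cluster, so [e] is inserted between them. /t/ and /p/ form a stop–stop cluster, so [e] is inserted between them. → [fosebediupekiotepue].

mizkovepigebedepa, dupetatooxogebi, fosebediupekiotepue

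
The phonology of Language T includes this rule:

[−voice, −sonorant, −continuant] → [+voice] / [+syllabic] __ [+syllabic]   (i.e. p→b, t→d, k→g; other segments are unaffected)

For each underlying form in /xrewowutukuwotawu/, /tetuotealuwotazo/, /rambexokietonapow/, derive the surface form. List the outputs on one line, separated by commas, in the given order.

xrewowuduguwodawu, teduodealuwodazo, rambexogiedonabow

/xrewowutukuwotawu/: /t/ is a voiceless stop between vowels /u/ and /u/, so it voices to [d]. /k/ is a voiceless stop between vowels /u/ and /u/, so it voices to [g]. /t/ is a voiceless stop between vowels /o/ and /a/, so it voices to [d]. → [xrewowuduguwodawu].
/tetuotealuwotazo/: /t/ is a voiceless stop between vowels /e/ and /u/, so it voices to [d]. /t/ is a voiceless stop between vowels /o/ and /e/, so it voices to [d]. /t/ is a voiceless stop between vowels /o/ and /a/, so it voices to [d]. → [teduodealuwodazo].
/rambexokietonapow/: /k/ is a voiceless stop between vowels /o/ and /i/, so it voices to [g]. /t/ is a voiceless stop between vowels /e/ and /o/, so it voices to [d]. /p/ is a voiceless stop between vowels /a/ and /o/, so it voices to [b]. → [rambexogiedonabow].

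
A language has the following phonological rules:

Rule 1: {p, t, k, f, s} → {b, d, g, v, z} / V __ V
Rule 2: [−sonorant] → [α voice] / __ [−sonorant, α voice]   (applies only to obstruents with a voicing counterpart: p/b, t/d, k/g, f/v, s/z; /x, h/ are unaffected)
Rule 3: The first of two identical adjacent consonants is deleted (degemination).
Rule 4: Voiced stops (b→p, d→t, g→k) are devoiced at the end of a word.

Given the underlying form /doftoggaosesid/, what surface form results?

doftogaozezit

Rule 1 (intervocalic voicing): /s/ is a voiceless obstruent between vowels /o/ and /e/, so it voices to [z]. /s/ is a voiceless obstruent between vowels /e/ and /i/, so it voices to [z]. /doftoggaosesid/ → doftoggaozezid.
Rule 2 (regressive voicing assimilation): no segment meets the environment; /doftoggaozezid/ is unchanged.
Rule 3 (degemination): /gg/ is a geminate; the first /g/ deletes. /doftoggaozezid/ → doftogaozezid.
Rule 4 (final devoicing): /d/ is a voiced stop in word-final position, so it devoices to [t]. /doftogaozezid/ → doftogaozezit.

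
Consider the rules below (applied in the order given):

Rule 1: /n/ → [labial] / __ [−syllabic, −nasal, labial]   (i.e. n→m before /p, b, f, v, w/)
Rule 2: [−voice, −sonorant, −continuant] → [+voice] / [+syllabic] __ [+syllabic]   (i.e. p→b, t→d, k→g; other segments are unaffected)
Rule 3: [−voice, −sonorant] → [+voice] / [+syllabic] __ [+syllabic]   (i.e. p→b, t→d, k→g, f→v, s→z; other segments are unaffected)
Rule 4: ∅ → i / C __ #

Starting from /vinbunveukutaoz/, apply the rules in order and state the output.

vimbumveugudaozi

Rule 1 (nasal place assimilation): /n/ precedes the labial consonant /b/, so it assimilates in place to [m]. /n/ precedes the labial consonant /v/, so it assimilates in place to [m]. /vinbunveukutaoz/ → vimbumveukutaoz.
Rule 2 (intervocalic voicing): /k/ is a voiceless stop between vowels /u/ and /u/, so it voices to [g]. /t/ is a voiceless stop between vowels /u/ and /a/, so it voices to [d]. /vimbumveukutaoz/ → vimbumveugudaoz.
Rule 3 (intervocalic voicing): no segment meets the environment; /vimbumveugudaoz/ is unchanged.
Rule 4 (final i-epenthesis): the form ends in the consonant /z/, so [i] is inserted word-finally. /vimbumveugudaoz/ → vimbumveugudaozi.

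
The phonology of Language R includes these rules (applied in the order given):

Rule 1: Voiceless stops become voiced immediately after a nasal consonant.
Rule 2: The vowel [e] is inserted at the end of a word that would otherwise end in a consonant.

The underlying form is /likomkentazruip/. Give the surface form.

Rule 1 (post-nasal voicing): /k/ is a voiceless stop immediately after the nasal /m/, so it voices to [g]. /t/ is a voiceless stop immediately after the nasal /n/, so it voices to [d]. /likomkentazruip/ → likomgendazruip.
Rule 2 (final e-epenthesis): the form ends in the consonant /p/, so [e] is inserted word-finally. /likomgendazruip/ → likomgendazruipe.

likomgendazruipe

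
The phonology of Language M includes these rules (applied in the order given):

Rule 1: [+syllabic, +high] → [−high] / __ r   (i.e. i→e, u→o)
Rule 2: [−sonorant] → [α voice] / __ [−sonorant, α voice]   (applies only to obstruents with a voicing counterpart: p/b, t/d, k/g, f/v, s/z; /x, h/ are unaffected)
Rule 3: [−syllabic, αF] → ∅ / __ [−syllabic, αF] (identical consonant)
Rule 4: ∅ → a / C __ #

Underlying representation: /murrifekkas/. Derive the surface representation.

morifekasa

Rule 1 (pre-rhotic lowering): /u/ is a high vowel immediately before /r/, so it lowers to [o]. /murrifekkas/ → morrifekkas.
Rule 2 (regressive voicing assimilation): no segment meets the environment; /morrifekkas/ is unchanged.
Rule 3 (degemination): /rr/ is a geminate; the first /r/ deletes. /kk/ is a geminate; the first /k/ deletes. /morrifekkas/ → morifekas.
Rule 4 (final a-epenthesis): the form ends in the consonant /s/, so [a] is inserted word-finally. /morifekas/ → morifekasa.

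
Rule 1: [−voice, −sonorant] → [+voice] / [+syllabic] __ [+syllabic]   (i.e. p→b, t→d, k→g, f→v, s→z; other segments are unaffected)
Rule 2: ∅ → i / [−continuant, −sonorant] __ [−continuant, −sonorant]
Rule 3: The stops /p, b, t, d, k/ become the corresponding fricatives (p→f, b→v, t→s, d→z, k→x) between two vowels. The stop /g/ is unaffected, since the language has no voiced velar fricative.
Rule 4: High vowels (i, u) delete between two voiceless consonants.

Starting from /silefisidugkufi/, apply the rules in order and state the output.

silevizizugixuvi

Rule 1 (intervocalic voicing): /f/ is a voiceless obstruent between vowels /e/ and /i/, so it voices to [v]. /s/ is a voiceless obstruent between vowels /i/ and /i/, so it voices to [z]. /f/ is a voiceless obstruent between vowels /u/ and /i/, so it voices to [v]. /silefisidugkufi/ → silevizidugkuvi.
Rule 2 (stop-cluster i-epenthesis): /g/ and /k/ form a stop–stop cluster, so [i] is inserted between them. /silevizidugkuvi/ → silevizidugikuvi.
Rule 3 (intervocalic spirantization): /d/ is a stop between vowels /i/ and /u/, so it spirantizes to the fricative [z]. /k/ is a stop between vowels /i/ and /u/, so it spirantizes to the fricative [x]. /silevizidugikuvi/ → silevizizugixuvi.
Rule 4 (high vowel syncope): no segment meets the environment; /silevizizugixuvi/ is unchanged.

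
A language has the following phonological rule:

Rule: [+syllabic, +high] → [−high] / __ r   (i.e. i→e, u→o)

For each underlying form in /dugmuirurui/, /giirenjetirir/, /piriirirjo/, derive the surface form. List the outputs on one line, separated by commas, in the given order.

/dugmuirurui/: /i/ is a high vowel immediately before /r/, so it lowers to [e]. /u/ is a high vowel immediately before /r/, so it lowers to [o]. → [dugmuerorui].
/giirenjetirir/: /i/ is a high vowel immediately before /r/, so it lowers to [e]. /i/ is a high vowel immediately before /r/, so it lowers to [e]. /i/ is a high vowel immediately before /r/, so it lowers to [e]. → [gierenjeterer].
/piriirirjo/: /i/ is a high vowel immediately before /r/, so it lowers to [e]. /i/ is a high vowel immediately before /r/, so it lowers to [e]. /i/ is a high vowel immediately before /r/, so it lowers to [e]. → [periererjo].

dugmuerorui, gierenjeterer, periererjo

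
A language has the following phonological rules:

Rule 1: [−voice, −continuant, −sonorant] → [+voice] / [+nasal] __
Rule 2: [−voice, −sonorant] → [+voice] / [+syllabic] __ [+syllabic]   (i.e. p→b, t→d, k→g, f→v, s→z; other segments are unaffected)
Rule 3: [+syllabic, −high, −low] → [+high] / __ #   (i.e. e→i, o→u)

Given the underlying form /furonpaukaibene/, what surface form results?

Rule 1 (post-nasal voicing): /p/ is a voiceless stop immediately after the nasal /n/, so it voices to [b]. /furonpaukaibene/ → furonbaukaibene.
Rule 2 (intervocalic voicing): /k/ is a voiceless obstruent between vowels /u/ and /a/, so it voices to [g]. /furonbaukaibene/ → furonbaugaibene.
Rule 3 (final vowel raising): /e/ is a mid vowel in word-final position, so it raises to [i]. /furonbaugaibene/ → furonbaugaibeni.

furonbaugaibeni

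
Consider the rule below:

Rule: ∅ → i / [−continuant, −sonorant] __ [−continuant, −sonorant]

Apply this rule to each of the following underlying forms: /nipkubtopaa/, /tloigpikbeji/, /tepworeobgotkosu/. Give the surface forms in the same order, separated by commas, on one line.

/nipkubtopaa/: /p/ and /k/ form a stop–stop cluster, so [i] is inserted between them. /b/ and /t/ form a stop–stop cluster, so [i] is inserted between them. → [nipikubitopaa].
/tloigpikbeji/: /g/ and /p/ form a stop–stop cluster, so [i] is inserted between them. /k/ and /b/ form a stop–stop cluster, so [i] is inserted between them. → [tloigipikibeji].
/tepworeobgotkosu/: /b/ and /g/ form a stop–stop cluster, so [i] is inserted between them. /t/ and /k/ form a stop–stop cluster, so [i] is inserted between them. → [tepworeobigotikosu].

nipikubitopaa, tloigipikibeji, tepworeobigotikosu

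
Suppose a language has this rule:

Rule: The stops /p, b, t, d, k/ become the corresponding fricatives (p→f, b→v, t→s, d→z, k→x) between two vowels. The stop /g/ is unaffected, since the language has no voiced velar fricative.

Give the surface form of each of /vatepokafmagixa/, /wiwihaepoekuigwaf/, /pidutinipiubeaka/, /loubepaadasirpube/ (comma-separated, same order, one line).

/vatepokafmagixa/: /t/ is a stop between vowels /a/ and /e/, so it spirantizes to the fricative [s]. /p/ is a stop between vowels /e/ and /o/, so it spirantizes to the fricative [f]. /k/ is a stop between vowels /o/ and /a/, so it spirantizes to the fricative [x]. → [vasefoxafmagixa].
/wiwihaepoekuigwaf/: /p/ is a stop between vowels /e/ and /o/, so it spirantizes to the fricative [f]. /k/ is a stop between vowels /e/ and /u/, so it spirantizes to the fricative [x]. → [wiwihaefoexuigwaf].
/pidutinipiubeaka/: /d/ is a stop between vowels /i/ and /u/, so it spirantizes to the fricative [z]. /t/ is a stop between vowels /u/ and /i/, so it spirantizes to the fricative [s]. /p/ is a stop between vowels /i/ and /i/, so it spirantizes to the fricative [f]. /b/ is a stop between vowels /u/ and /e/, so it spirantizes to the fricative [v]. /k/ is a stop between vowels /a/ and /a/, so it spirantizes to the fricative [x]. → [pizusinifiuveaxa].
/loubepaadasirpube/: /b/ is a stop between vowels /u/ and /e/, so it spirantizes to the fricative [v]. /p/ is a stop between vowels /e/ and /a/, so it spirantizes to the fricative [f]. /d/ is a stop between vowels /a/ and /a/, so it spirantizes to the fricative [z]. /b/ is a stop between vowels /u/ and /e/, so it spirantizes to the fricative [v]. → [louvefaazasirpuve].

vasefoxafmagixa, wiwihaefoexuigwaf, pizusinifiuveaxa, louvefaazasirpuve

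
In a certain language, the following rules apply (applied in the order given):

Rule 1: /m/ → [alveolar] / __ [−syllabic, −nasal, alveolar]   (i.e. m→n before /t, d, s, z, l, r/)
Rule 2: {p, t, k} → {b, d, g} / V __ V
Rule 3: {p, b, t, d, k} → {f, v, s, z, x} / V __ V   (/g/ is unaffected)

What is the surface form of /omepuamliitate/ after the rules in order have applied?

omevuanliizaze

Rule 1 (nasal place assimilation): /m/ precedes the alveolar consonant /l/, so it assimilates in place to [n]. /omepuamliitate/ → omepuanliitate.
Rule 2 (intervocalic voicing): /p/ is a voiceless stop between vowels /e/ and /u/, so it voices to [b]. /t/ is a voiceless stop between vowels /i/ and /a/, so it voices to [d]. /t/ is a voiceless stop between vowels /a/ and /e/, so it voices to [d]. /omepuanliitate/ → omebuanliidade.
Rule 3 (intervocalic spirantization): /b/ is a stop between vowels /e/ and /u/, so it spirantizes to the fricative [v]. /d/ is a stop between vowels /i/ and /a/, so it spirantizes to the fricative [z]. /d/ is a stop between vowels /a/ and /e/, so it spirantizes to the fricative [z]. /omebuanliidade/ → omevuanliizaze.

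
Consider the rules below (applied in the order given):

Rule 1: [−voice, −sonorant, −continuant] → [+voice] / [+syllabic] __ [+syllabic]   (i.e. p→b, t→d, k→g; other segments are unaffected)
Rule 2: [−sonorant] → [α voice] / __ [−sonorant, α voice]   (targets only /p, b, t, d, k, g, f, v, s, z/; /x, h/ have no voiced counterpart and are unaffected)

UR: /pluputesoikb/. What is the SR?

Rule 1 (intervocalic voicing): /p/ is a voiceless stop between vowels /u/ and /u/, so it voices to [b]. /t/ is a voiceless stop between vowels /u/ and /e/, so it voices to [d]. /pluputesoikb/ → plubudesoikb.
Rule 2 (regressive voicing assimilation): /k/ precedes the voiced obstruent /b/, so it voices to [g] by assimilation. /plubudesoikb/ → plubudesoigb.

plubudesoigb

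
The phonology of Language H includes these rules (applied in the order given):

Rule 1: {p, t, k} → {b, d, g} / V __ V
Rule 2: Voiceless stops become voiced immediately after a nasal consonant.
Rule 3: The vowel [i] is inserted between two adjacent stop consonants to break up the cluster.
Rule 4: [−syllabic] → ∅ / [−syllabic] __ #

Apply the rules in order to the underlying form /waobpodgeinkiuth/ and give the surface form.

Rule 1 (intervocalic voicing): no segment meets the environment; /waobpodgeinkiuth/ is unchanged.
Rule 2 (post-nasal voicing): /k/ is a voiceless stop immediately after the nasal /n/, so it voices to [g]. /waobpodgeinkiuth/ → waobpodgeingiuth.
Rule 3 (stop-cluster i-epenthesis): /b/ and /p/ form a stop–stop cluster, so [i] is inserted between them. /d/ and /g/ form a stop–stop cluster, so [i] is inserted between them. /waobpodgeingiuth/ → waobipodigeingiuth.
Rule 4 (final cluster simplification): /h/ is the second consonant of a word-final cluster /th/, so it deletes. /waobipodigeingiuth/ → waobipodigeingiut.

waobipodigeingiut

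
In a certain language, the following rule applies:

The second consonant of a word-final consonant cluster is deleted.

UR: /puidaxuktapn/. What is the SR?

puidaxuktap

/n/ is the second consonant of a word-final cluster /pn/, so it deletes.
The other instances of /p/, /d/, /x/, /k/, /t/ do not occur in the required environment and remain unchanged.
Surface form: [puidaxuktap].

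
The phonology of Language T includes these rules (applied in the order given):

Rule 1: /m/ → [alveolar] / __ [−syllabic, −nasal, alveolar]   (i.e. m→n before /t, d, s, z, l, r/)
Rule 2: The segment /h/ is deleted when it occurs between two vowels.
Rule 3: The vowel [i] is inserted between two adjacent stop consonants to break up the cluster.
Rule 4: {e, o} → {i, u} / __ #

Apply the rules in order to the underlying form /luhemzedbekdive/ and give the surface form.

Rule 1 (nasal place assimilation): /m/ precedes the alveolar consonant /z/, so it assimilates in place to [n]. /luhemzedbekdive/ → luhenzedbekdive.
Rule 2 (intervocalic h-deletion): /h/ occurs between vowels /u/ and /e/, so it deletes. /luhenzedbekdive/ → luenzedbekdive.
Rule 3 (stop-cluster i-epenthesis): /d/ and /b/ form a stop–stop cluster, so [i] is inserted between them. /k/ and /d/ form a stop–stop cluster, so [i] is inserted between them. /luenzedbekdive/ → luenzedibekidive.
Rule 4 (final vowel raising): /e/ is a mid vowel in word-final position, so it raises to [i]. /luenzedibekidive/ → luenzedibekidivi.

luenzedibekidivi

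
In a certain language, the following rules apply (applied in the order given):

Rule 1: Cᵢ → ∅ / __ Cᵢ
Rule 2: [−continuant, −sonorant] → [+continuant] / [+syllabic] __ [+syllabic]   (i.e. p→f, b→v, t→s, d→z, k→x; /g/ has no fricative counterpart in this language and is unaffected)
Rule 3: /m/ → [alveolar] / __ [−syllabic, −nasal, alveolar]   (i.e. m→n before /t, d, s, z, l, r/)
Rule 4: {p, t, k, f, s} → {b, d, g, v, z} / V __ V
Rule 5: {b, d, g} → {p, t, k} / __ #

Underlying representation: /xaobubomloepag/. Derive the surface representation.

xaovuvonloevak

Rule 1 (degemination): no segment meets the environment; /xaobubomloepag/ is unchanged.
Rule 2 (intervocalic spirantization): /b/ is a stop between vowels /o/ and /u/, so it spirantizes to the fricative [v]. /b/ is a stop between vowels /u/ and /o/, so it spirantizes to the fricative [v]. /p/ is a stop between vowels /e/ and /a/, so it spirantizes to the fricative [f]. /xaobubomloepag/ → xaovuvomloefag.
Rule 3 (nasal place assimilation): /m/ precedes the alveolar consonant /l/, so it assimilates in place to [n]. /xaovuvomloefag/ → xaovuvonloefag.
Rule 4 (intervocalic voicing): /f/ is a voiceless obstruent between vowels /e/ and /a/, so it voices to [v]. /xaovuvonloefag/ → xaovuvonloevag.
Rule 5 (final devoicing): /g/ is a voiced stop in word-final position, so it devoices to [k]. /xaovuvonloevag/ → xaovuvonloevak.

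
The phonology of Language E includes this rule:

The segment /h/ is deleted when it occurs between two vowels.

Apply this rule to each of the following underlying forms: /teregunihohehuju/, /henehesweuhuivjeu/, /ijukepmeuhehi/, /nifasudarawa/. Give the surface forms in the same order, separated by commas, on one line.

teregunioeuju, heneesweuuivjeu, ijukepmeuei, nifasudarawa

/teregunihohehuju/: /h/ occurs between vowels /i/ and /o/, so it deletes. /h/ occurs between vowels /o/ and /e/, so it deletes. /h/ occurs between vowels /e/ and /u/, so it deletes. → [teregunioeuju].
/henehesweuhuivjeu/: /h/ occurs between vowels /e/ and /e/, so it deletes. /h/ occurs between vowels /u/ and /u/, so it deletes. → [heneesweuuivjeu].
/ijukepmeuhehi/: /h/ occurs between vowels /u/ and /e/, so it deletes. /h/ occurs between vowels /e/ and /i/, so it deletes. → [ijukepmeuei].
/nifasudarawa/: the rule's environment is not met; surfaces unchanged as [nifasudarawa].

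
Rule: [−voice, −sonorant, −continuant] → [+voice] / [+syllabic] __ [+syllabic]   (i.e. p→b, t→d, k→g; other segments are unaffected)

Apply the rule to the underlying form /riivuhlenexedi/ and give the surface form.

riivuhlenexedi

No segment of /riivuhlenexedi/ meets the structural description of the rule, so the form surfaces unchanged.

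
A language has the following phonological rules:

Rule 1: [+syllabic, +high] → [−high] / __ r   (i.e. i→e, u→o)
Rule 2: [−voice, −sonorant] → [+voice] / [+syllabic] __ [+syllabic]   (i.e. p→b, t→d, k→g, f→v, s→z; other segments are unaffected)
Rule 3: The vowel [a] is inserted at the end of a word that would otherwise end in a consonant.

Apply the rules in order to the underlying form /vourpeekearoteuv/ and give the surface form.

voorpeegearodeuva

Rule 1 (pre-rhotic lowering): /u/ is a high vowel immediately before /r/, so it lowers to [o]. /vourpeekearoteuv/ → voorpeekearoteuv.
Rule 2 (intervocalic voicing): /k/ is a voiceless obstruent between vowels /e/ and /e/, so it voices to [g]. /t/ is a voiceless obstruent between vowels /o/ and /e/, so it voices to [d]. /voorpeekearoteuv/ → voorpeegearodeuv.
Rule 3 (final a-epenthesis): the form ends in the consonant /v/, so [a] is inserted word-finally. /voorpeegearodeuv/ → voorpeegearodeuva.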